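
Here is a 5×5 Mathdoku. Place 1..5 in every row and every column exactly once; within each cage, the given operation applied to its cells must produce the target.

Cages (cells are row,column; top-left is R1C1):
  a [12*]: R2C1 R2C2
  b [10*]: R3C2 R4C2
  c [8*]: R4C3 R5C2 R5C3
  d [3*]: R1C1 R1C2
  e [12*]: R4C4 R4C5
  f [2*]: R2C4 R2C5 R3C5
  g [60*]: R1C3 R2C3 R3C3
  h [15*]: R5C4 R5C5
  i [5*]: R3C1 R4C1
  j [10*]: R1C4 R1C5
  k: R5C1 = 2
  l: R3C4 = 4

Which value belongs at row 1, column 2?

Cage f has product 2, so R2C4 = 1.
The 3 cells of cage f must have product 2, leaving R2C5 = 2.
Cage l is given, which forces R3C4 = 4.
The 3 cells of cage f must have product 2; hence R3C5 = 1.
Column 4 already has 4, leaving R4C4 = 3.
3 is placed in row 4, which forces R4C5 = 4.
Cage k is a single given cell, leaving R5C1 = 2.
Column 4 already has 3, leaving R5C4 = 5.
Row 5 now contains 5, leaving R5C5 = 3.
Column 4 already has 5, leaving R1C4 = 2.
2 is placed in column 5, leaving R1C5 = 5.
Row 3 already has 1; hence R3C1 = 5.
Row 3 now contains 5; hence R3C2 = 2.
Row 3 now contains 5, so R3C3 = 3.
Cage i's pair has product 5, so R4C1 = 1.
Column 2 already has 2, so R4C2 = 5.
The 3 cells of cage c must have product 8, leaving R4C3 = 2.
Column 1 already has 1, which forces R1C1 = 3.
Cage d's pair has product 3, so R1C2 = 1.
Column 3 now contains 3, which forces R1C3 = 4.
Column 1 already has 3, leaving R2C1 = 4.
4 is placed in row 2, leaving R2C2 = 3.
The 3 cells of cage g must have product 60, so R2C3 = 5.
1 is placed in column 2, so R5C2 = 4.
Column 3 already has 4, leaving R5C3 = 1.
Filled in: 3 1 4 2 5 / 4 3 5 1 2 / 5 2 3 4 1 / 1 5 2 3 4 / 2 4 1 5 3.

1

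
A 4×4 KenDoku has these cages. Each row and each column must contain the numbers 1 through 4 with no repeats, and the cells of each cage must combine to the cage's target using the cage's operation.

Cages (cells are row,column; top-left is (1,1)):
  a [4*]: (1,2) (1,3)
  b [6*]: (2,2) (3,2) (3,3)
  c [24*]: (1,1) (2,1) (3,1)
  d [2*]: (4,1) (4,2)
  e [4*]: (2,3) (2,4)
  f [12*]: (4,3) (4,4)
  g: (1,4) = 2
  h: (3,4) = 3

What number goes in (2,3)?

Cage g is a single given cell, which forces (1,4) = 2.
H is a freebie, leaving (3,4) = 3.
3 is placed in column 4, leaving (4,4) = 4.
Cage b has product 6; hence (2,2) = 3.
Cage e's pair has product 4, leaving (2,3) = 4.
Column 4 already has 4, leaving (2,4) = 1.
4 is placed in row 4, which forces (4,3) = 3.
The 3 cells of cage c must have product 24, which forces (1,1) = 3.
Cage a's pair has product 4, so (1,2) = 4.
Column 3 now contains 4, so (1,3) = 1.
Row 2 now contains 4, which forces (2,1) = 2.
The 3 cells of cage c must have product 24, which forces (3,1) = 4.
1 is placed in column 3, so (3,3) = 2.
Column 1 now contains 2, which forces (4,1) = 1.
1 is placed in row 4, which forces (4,2) = 2.
Row 3 now contains 2; hence (3,2) = 1.
Completed grid: 3 4 1 2 / 2 3 4 1 / 4 1 2 3 / 1 2 3 4.

4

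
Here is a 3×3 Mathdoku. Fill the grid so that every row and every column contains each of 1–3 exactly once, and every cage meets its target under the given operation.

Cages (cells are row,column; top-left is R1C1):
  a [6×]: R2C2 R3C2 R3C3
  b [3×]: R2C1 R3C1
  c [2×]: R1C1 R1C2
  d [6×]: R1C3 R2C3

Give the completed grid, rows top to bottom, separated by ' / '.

In row 1, 3 can only go at R1C3, so R1C3 = 3.
Column 3 now contains 3, so R2C3 = 2.
Column 3 now contains 2, leaving R3C3 = 1.
Cage b's pair has product 3; hence R2C1 = 1.
Cage a has product 6, which forces R2C2 = 3.
1 is placed in row 3, so R3C1 = 3.
Cage a has product 6; hence R3C2 = 2.
Column 1 now contains 1, which forces R1C1 = 2.
Column 2 already has 2, so R1C2 = 1.

2 1 3 / 1 3 2 / 3 2 1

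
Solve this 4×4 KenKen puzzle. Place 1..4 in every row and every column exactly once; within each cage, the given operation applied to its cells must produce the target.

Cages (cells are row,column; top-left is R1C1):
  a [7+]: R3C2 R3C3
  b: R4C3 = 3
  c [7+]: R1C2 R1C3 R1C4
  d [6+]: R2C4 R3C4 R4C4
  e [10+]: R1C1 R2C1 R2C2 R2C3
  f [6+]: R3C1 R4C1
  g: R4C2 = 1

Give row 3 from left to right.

Cage g is given, which forces R4C2 = 1.
B is a freebie; hence R4C3 = 3.
Row 4 already has 3; hence R4C4 = 2.
Cage f's pair has sum 6, so R3C1 = 2.
Cage a needs two cells with sum 7, which forces R3C2 = 3.
Column 3 now contains 3, which forces R3C3 = 4.
3 is placed in row 3, which forces R3C4 = 1.
2 is placed in row 4, which forces R4C1 = 4.
Cage c needs sum 7; hence R1C2 = 2.
Cage c needs sum 7; hence R1C3 = 1.
Column 4 now contains 1, leaving R1C4 = 4.
Cage e needs sum 10, so R2C2 = 4.
Cage e needs sum 10, so R2C3 = 2.
Column 4 now contains 1, leaving R2C4 = 3.
Row 1 already has 1, so R1C1 = 3.
Row 2 now contains 3, so R2C1 = 1.
Filled in: 3 2 1 4 / 1 4 2 3 / 2 3 4 1 / 4 1 3 2.

2 3 4 1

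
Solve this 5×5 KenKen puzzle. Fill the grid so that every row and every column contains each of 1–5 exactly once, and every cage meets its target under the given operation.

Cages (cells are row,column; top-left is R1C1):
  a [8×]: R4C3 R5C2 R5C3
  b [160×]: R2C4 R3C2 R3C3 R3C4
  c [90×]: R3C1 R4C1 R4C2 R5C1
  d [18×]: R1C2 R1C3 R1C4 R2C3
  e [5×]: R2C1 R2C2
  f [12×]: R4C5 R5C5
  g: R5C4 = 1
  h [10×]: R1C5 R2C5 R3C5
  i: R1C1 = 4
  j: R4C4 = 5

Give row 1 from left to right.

4 1 2 3 5

Cage i is given, which forces R1C1 = 4.
Cage d needs product 18; hence R2C3 = 3.
Cage b needs product 160, so R2C4 = 4.
Cage c has product 90, leaving R4C2 = 3.
Cage j is given, so R4C4 = 5.
Row 4 now contains 3; hence R4C5 = 4.
G is a freebie, which forces R5C4 = 1.
Column 5 now contains 4, leaving R5C5 = 3.
The 4 cells of cage d must have product 18, which forces R1C4 = 3.
The 4 cells of cage c must have product 90, so R3C1 = 3.
5 is placed in column 4, leaving R3C4 = 2.
Row 4 now contains 5, which forces R4C1 = 2.
The 3 cells of cage a must have product 8, so R4C3 = 1.
The 4 cells of cage c must have product 90, leaving R5C1 = 5.
Cage d has product 18, which forces R1C2 = 1.
Column 3 already has 1, which forces R1C3 = 2.
Row 1 now contains 2; hence R1C5 = 5.
Column 1 now contains 5, so R2C1 = 1.
Cage e needs two cells with product 5, so R2C2 = 5.
Row 2 now contains 1, which forces R2C5 = 2.
Column 2 now contains 5, which forces R3C2 = 4.
4 is placed in row 3, so R3C3 = 5.
5 is placed in column 5, leaving R3C5 = 1.
Column 2 already has 4; hence R5C2 = 2.
2 is placed in column 3, which forces R5C3 = 4.
Filled in: 4 1 2 3 5 / 1 5 3 4 2 / 3 4 5 2 1 / 2 3 1 5 4 / 5 2 4 1 3.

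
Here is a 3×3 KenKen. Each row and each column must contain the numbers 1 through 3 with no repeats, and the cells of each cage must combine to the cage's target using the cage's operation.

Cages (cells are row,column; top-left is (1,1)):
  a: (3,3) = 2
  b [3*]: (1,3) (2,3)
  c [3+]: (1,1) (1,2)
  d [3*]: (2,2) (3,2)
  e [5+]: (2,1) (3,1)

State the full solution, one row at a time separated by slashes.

1 2 3 / 2 3 1 / 3 1 2

Cage a is a single given cell, which forces (3,3) = 2.
Cage e needs two cells with sum 5, which forces (2,1) = 2.
Row 3 already has 2, leaving (3,1) = 3.
3 is placed in row 3, which forces (3,2) = 1.
2 is placed in column 1; hence (1,1) = 1.
1 is placed in column 2, which forces (1,2) = 2.
1 is placed in row 1, which forces (1,3) = 3.
1 is placed in column 2, so (2,2) = 3.
Column 3 now contains 3, which forces (2,3) = 1.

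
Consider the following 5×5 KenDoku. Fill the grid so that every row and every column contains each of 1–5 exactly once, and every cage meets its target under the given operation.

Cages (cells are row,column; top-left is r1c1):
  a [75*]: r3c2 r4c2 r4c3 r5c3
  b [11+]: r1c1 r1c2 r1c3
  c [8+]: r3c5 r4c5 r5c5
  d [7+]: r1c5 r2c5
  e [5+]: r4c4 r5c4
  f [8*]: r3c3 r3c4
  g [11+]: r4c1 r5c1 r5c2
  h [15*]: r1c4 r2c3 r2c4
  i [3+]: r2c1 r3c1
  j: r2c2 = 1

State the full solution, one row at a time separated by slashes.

5 2 4 1 3 / 2 1 3 5 4 / 1 3 2 4 5 / 4 5 1 3 2 / 3 4 5 2 1

Cage j is a single given cell, which forces r2c2 = 1.
Cage h needs product 15, so r1c4 = 1.
1 is placed in row 2, so r2c1 = 2.
Cage i needs two cells with sum 3; hence r3c1 = 1.
In row 1, 3 can only go at r1c5, so r1c5 = 3.
Cage d's pair has sum 7, leaving r2c5 = 4.
Row 3 needs a 3, and only r3c2 is open for it.
Column 2 already has 3, which forces r4c2 = 5.
Cage a needs product 75, so r4c3 = 1.
Row 4 already has 1, so r4c5 = 2.
Cage a has product 75; hence r5c3 = 5.
Row 5 already has 5, so r5c5 = 1.
The 3 cells of cage b must have sum 11, which forces r1c1 = 5.
Column 3 now contains 5, leaving r2c3 = 3.
Cage h has product 15, which forces r2c4 = 5.
Column 5 now contains 2, so r3c5 = 5.
Row 4 now contains 5, which forces r4c1 = 4.
Row 4 now contains 2, which forces r4c4 = 3.
Cage g has sum 11, which forces r5c1 = 3.
Cage g needs sum 11, which forces r5c2 = 4.
Cage e's pair has sum 5, leaving r5c4 = 2.
Column 2 already has 4, so r1c2 = 2.
The 3 cells of cage b must have sum 11, leaving r1c3 = 4.
Cage f's pair has product 8, which forces r3c3 = 2.
Column 4 already has 2; hence r3c4 = 4.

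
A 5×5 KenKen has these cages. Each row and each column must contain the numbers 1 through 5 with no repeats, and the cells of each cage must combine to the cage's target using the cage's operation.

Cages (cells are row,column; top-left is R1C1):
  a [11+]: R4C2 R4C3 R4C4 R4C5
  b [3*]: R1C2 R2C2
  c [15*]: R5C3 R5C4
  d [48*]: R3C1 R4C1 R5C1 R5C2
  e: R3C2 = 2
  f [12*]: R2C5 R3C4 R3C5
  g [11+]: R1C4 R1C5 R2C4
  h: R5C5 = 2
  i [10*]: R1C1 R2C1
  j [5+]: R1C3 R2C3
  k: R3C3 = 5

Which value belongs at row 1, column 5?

Cage e is given, so R3C2 = 2.
Cage k is a single given cell, leaving R3C3 = 5.
Column 2 now contains 2; hence R5C2 = 4.
Column 3 already has 5, leaving R5C3 = 3.
Row 5 now contains 3, leaving R5C4 = 5.
Cage h is a single given cell, so R5C5 = 2.
Row 5 now contains 3, leaving R5C1 = 1.
The only place for 5 in row 2 is R2C1.
5 is placed in column 1, so R1C1 = 2.
Row 1 needs a 5, and only R1C5 is open for it.
Cage g needs sum 11, which forces R1C4 = 4.
Cage g has sum 11; hence R2C4 = 2.
Cage a has sum 11, leaving R4C2 = 5.
Row 1 already has 4, leaving R1C3 = 1.
Cage j needs two cells with sum 5, leaving R2C3 = 4.
Cage a needs sum 11, so R4C3 = 2.
Row 1 now contains 1, so R1C2 = 3.
The two cells of cage b must have product 3, which forces R2C2 = 1.
1 is placed in row 2, so R2C5 = 3.
Cage f needs product 12, which forces R3C5 = 4.
Column 5 already has 3, leaving R4C5 = 1.
Row 3 already has 4; hence R3C1 = 3.
Cage f has product 12, leaving R3C4 = 1.
Cage d has product 48; hence R4C1 = 4.
1 is placed in row 4, which forces R4C4 = 3.
Filled in: 2 3 1 4 5 / 5 1 4 2 3 / 3 2 5 1 4 / 4 5 2 3 1 / 1 4 3 5 2.

5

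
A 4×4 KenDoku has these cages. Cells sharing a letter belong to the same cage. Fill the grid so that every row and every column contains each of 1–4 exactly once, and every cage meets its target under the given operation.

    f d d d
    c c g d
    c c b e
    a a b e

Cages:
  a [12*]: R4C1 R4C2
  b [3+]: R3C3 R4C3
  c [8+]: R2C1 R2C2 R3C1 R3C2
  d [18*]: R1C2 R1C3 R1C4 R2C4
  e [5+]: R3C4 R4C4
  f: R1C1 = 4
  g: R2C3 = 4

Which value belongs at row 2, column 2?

2

Cage f is given; hence R1C1 = 4.
Cage g is given; hence R2C3 = 4.
Cage d has product 18, which forces R2C4 = 3.
4 is placed in column 1, leaving R4C1 = 3.
Row 4 already has 3, leaving R4C2 = 4.
The 4 cells of cage c must have sum 8; hence R2C1 = 1.
Cage c needs sum 8; hence R2C2 = 2.
The 4 cells of cage c must have sum 8, which forces R3C1 = 2.
The 4 cells of cage c must have sum 8, leaving R3C2 = 3.
2 is placed in row 3, leaving R3C3 = 1.
Cage e's pair has sum 5, so R3C4 = 4.
1 is placed in column 3; hence R4C3 = 2.
Cage e needs two cells with sum 5, so R4C4 = 1.
Column 2 already has 3, so R1C2 = 1.
Column 3 already has 2, so R1C3 = 3.
Column 4 already has 1, so R1C4 = 2.
Completed grid: 4 1 3 2 / 1 2 4 3 / 2 3 1 4 / 3 4 2 1.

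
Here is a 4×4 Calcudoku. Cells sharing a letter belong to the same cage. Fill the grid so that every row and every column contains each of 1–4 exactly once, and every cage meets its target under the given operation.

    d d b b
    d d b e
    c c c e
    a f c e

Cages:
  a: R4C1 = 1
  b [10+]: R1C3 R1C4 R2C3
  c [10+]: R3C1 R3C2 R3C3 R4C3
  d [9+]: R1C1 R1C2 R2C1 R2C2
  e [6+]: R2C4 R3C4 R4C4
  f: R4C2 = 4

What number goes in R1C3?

2

Cage a is given, so R4C1 = 1.
Cage f is given, so R4C2 = 4.
Row 1 needs a 1, and only R1C2 is open for it.
Cage c needs sum 10, leaving R3C1 = 4.
The 4 cells of cage c must have sum 10; hence R3C3 = 1.
The 4 cells of cage d must have sum 9, so R1C1 = 3.
3 is placed in row 1, which forces R1C4 = 4.
4 is placed in column 1; hence R2C1 = 2.
The 4 cells of cage d must have sum 9; hence R2C2 = 3.
Row 2 now contains 3, which forces R2C3 = 4.
Cage e needs sum 6, leaving R2C4 = 1.
3 is placed in column 2, leaving R3C2 = 2.
Row 3 already has 2; hence R3C4 = 3.
Column 4 now contains 3, which forces R4C4 = 2.
4 is placed in row 1, which forces R1C3 = 2.
Row 4 already has 2; hence R4C3 = 3.
Filled in: 3 1 2 4 / 2 3 4 1 / 4 2 1 3 / 1 4 3 2.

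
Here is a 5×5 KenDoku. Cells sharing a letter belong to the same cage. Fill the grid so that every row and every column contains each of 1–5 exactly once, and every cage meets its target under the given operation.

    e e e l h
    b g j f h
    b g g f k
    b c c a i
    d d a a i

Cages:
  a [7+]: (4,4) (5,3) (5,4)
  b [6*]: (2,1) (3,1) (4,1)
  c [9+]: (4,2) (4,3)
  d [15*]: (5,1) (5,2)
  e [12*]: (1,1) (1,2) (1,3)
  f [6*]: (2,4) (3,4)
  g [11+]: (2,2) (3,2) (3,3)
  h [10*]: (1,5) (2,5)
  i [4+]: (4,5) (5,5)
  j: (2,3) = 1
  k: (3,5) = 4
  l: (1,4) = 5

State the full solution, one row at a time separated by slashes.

Cage l is given; hence (1,4) = 5.
Row 1 already has 5; hence (1,5) = 2.
J is a freebie, so (2,3) = 1.
2 is placed in column 5, leaving (2,5) = 5.
K is a freebie; hence (3,5) = 4.
Row 2 needs a 4, and only (2,2) is open for it.
Column 2 already has 4, which forces (4,2) = 5.
The two cells of cage c must have sum 9, leaving (4,3) = 4.
5 is placed in column 2, which forces (5,2) = 3.
3 is placed in row 5, leaving (5,3) = 2.
3 is placed in row 5; hence (5,5) = 1.
Cage e has product 12, so (1,1) = 4.
Column 2 now contains 3, leaving (1,2) = 1.
Column 3 now contains 4, so (1,3) = 3.
5 is placed in column 2, leaving (3,2) = 2.
2 is placed in column 3, so (3,3) = 5.
2 is placed in row 3; hence (3,4) = 3.
The 3 cells of cage a must have sum 7, which forces (4,4) = 1.
1 is placed in column 5, which forces (4,5) = 3.
3 is placed in row 5; hence (5,1) = 5.
1 is placed in row 5, leaving (5,4) = 4.
Cage b has product 6, leaving (2,1) = 3.
Column 4 now contains 3, leaving (2,4) = 2.
Row 3 now contains 3, so (3,1) = 1.
Row 4 already has 3, so (4,1) = 2.

4 1 3 5 2 / 3 4 1 2 5 / 1 2 5 3 4 / 2 5 4 1 3 / 5 3 2 4 1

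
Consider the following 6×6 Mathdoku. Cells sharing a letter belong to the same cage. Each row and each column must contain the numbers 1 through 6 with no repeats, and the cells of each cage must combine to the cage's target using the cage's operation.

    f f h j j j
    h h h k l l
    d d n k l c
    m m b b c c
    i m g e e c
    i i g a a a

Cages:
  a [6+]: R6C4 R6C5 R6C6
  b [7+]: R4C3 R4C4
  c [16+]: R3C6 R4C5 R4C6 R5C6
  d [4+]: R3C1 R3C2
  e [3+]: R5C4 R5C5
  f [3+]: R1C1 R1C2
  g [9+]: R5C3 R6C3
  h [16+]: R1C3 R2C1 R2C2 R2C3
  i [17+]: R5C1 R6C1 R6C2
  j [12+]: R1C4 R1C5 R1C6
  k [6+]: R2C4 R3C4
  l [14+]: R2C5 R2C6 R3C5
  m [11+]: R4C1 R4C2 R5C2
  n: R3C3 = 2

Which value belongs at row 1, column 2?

2

Cage n is given, leaving R3C3 = 2.
Cage i needs sum 17, which forces R5C1 = 6.
The 3 cells of cage i must have sum 17, so R6C1 = 5.
Cage i needs sum 17, so R6C2 = 6.
The two cells of cage g must have sum 9, so R5C3 = 5.
Cage g's pair has sum 9; hence R6C3 = 4.
In row 1, 6 can only go at R1C3, so R1C3 = 6.
Cage h needs sum 16, so R2C2 = 5.
5 is placed in column 2, so R4C2 = 3.
Row 4 already has 3; hence R4C3 = 1.
3 is placed in column 2, which forces R5C2 = 4.
Row 5 now contains 4; hence R5C6 = 3.
The 4 cells of cage h must have sum 16, leaving R2C1 = 2.
Column 3 already has 1, which forces R2C3 = 3.
2 is placed in row 2; hence R2C4 = 1.
Row 2 already has 3, leaving R2C5 = 6.
6 is placed in row 2, which forces R2C6 = 4.
The two cells of cage d must have sum 4, leaving R3C1 = 3.
3 is placed in column 2, leaving R3C2 = 1.
Cage m needs sum 11, leaving R4C1 = 4.
Cage b's pair has sum 7, so R4C4 = 6.
1 is placed in column 4, so R5C4 = 2.
Row 5 already has 2; hence R5C5 = 1.
Column 4 now contains 2, which forces R6C4 = 3.
Row 6 now contains 3, which forces R6C5 = 2.
Row 6 now contains 2, which forces R6C6 = 1.
Column 1 already has 2; hence R1C1 = 1.
Column 2 now contains 1, which forces R1C2 = 2.
Cage j has sum 12, so R1C4 = 4.
The 3 cells of cage j must have sum 12, leaving R1C5 = 3.
Column 6 now contains 4, leaving R1C6 = 5.
The two cells of cage k must have sum 6; hence R3C4 = 5.
Cage l needs sum 14; hence R3C5 = 4.
Cage c needs sum 16, leaving R3C6 = 6.
2 is placed in column 5, so R4C5 = 5.
Cage c needs sum 16, which forces R4C6 = 2.
Completed grid: 1 2 6 4 3 5 / 2 5 3 1 6 4 / 3 1 2 5 4 6 / 4 3 1 6 5 2 / 6 4 5 2 1 3 / 5 6 4 3 2 1.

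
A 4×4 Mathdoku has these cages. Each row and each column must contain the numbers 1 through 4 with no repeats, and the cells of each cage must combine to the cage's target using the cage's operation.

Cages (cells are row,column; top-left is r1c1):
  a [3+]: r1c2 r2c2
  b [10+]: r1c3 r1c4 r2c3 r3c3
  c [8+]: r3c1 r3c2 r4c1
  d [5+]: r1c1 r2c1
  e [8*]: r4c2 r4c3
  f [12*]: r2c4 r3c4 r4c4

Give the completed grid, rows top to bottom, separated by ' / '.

4 1 3 2 / 1 2 4 3 / 2 3 1 4 / 3 4 2 1

In column 2, 3 can only go at r3c2, so r3c2 = 3.
Column 2 needs a 4, and only r4c2 is open for it.
4 is placed in row 4, which forces r4c3 = 2.
Cage b needs sum 10, which forces r1c4 = 2.
Row 1 now contains 2, leaving r1c2 = 1.
Cage a's pair has sum 3, leaving r2c2 = 2.
Cage d needs two cells with sum 5, which forces r1c1 = 4.
Row 1 already has 4, so r1c3 = 3.
Cage d's pair has sum 5, which forces r2c1 = 1.
Row 2 now contains 1, which forces r2c3 = 4.
Row 2 already has 4, leaving r2c4 = 3.
4 is placed in column 1, leaving r3c1 = 2.
Column 3 already has 4, which forces r3c3 = 1.
Row 3 now contains 1; hence r3c4 = 4.
Column 1 already has 1, which forces r4c1 = 3.
Column 4 already has 3, so r4c4 = 1.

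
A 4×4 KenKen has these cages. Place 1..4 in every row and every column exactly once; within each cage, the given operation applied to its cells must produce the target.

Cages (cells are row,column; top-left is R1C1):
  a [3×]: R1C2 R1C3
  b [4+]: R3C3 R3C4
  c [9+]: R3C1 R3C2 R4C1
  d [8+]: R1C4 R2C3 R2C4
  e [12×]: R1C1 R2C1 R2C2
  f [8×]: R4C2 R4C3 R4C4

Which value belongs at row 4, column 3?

4

In row 4, 3 can only go at R4C1, so R4C1 = 3.
The 3 cells of cage e must have product 12, which forces R2C2 = 3.
Column 2 already has 3, so R1C2 = 1.
Cage a's pair has product 3, leaving R1C3 = 3.
Row 1 already has 3, leaving R1C4 = 2.
Column 3 already has 3; hence R3C3 = 1.
1 is placed in row 3, so R3C4 = 3.
Row 1 already has 1, so R1C1 = 4.
Cage e needs product 12, so R2C1 = 1.
Cage d needs sum 8; hence R2C3 = 2.
Cage d has sum 8; hence R2C4 = 4.
Column 1 already has 4, which forces R3C1 = 2.
Row 3 now contains 2, so R3C2 = 4.
Column 2 now contains 4, leaving R4C2 = 2.
Column 3 already has 2, leaving R4C3 = 4.
Cage f needs product 8, which forces R4C4 = 1.
Completed grid: 4 1 3 2 / 1 3 2 4 / 2 4 1 3 / 3 2 4 1.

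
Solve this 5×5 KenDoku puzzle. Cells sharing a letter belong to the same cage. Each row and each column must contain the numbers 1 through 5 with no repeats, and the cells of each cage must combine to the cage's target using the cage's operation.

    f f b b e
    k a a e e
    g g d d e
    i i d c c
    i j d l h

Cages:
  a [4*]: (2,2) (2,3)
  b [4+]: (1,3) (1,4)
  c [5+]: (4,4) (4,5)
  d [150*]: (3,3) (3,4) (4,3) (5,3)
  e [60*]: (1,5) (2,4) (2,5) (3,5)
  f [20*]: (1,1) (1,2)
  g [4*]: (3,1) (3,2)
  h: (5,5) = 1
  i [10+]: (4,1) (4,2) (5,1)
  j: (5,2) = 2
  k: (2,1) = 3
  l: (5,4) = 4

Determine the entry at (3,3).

2

Cage k is given; hence (2,1) = 3.
Cage d needs product 150; hence (3,4) = 5.
Cage j is given, so (5,2) = 2.
Cage l is given, so (5,4) = 4.
H is a freebie, so (5,5) = 1.
Row 5 now contains 1; hence (5,1) = 5.
5 is placed in row 5, leaving (5,3) = 3.
Column 1 now contains 5; hence (1,1) = 4.
The two cells of cage f must have product 20; hence (1,2) = 5.
3 is placed in column 3, which forces (1,3) = 1.
Cage b needs two cells with sum 4, so (1,4) = 3.
3 is placed in row 1, so (1,5) = 2.
1 is placed in column 3, so (2,3) = 4.
Row 2 already has 4; hence (2,5) = 5.
Column 1 now contains 4; hence (3,1) = 1.
Row 3 already has 1, which forces (3,2) = 4.
3 is placed in column 3, which forces (3,3) = 2.
4 is placed in row 3; hence (3,5) = 3.
Column 1 now contains 1, which forces (4,1) = 2.
Cage d needs product 150; hence (4,3) = 5.
Row 4 now contains 2, which forces (4,4) = 1.
3 is placed in column 5, leaving (4,5) = 4.
Row 2 already has 4, so (2,2) = 1.
Column 4 now contains 1, which forces (2,4) = 2.
Row 4 now contains 1; hence (4,2) = 3.
Completed grid: 4 5 1 3 2 / 3 1 4 2 5 / 1 4 2 5 3 / 2 3 5 1 4 / 5 2 3 4 1.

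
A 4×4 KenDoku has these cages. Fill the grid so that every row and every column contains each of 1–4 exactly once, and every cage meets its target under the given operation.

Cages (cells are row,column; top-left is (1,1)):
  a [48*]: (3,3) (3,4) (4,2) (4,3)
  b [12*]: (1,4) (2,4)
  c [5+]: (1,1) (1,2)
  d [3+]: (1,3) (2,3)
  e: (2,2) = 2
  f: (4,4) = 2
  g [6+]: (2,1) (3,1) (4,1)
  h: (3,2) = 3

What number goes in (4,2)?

4

Cage e is a single given cell, which forces (2,2) = 2.
2 is placed in row 2, so (2,3) = 1.
H is a freebie; hence (3,2) = 3.
Cage f is a single given cell, so (4,4) = 2.
Column 3 now contains 1, so (1,3) = 2.
1 is placed in row 2, so (2,1) = 3.
3 is placed in row 2; hence (2,4) = 4.
Cage g has sum 6, so (3,1) = 2.
Cage a needs product 48, which forces (3,3) = 4.
Cage a needs product 48; hence (3,4) = 1.
Cage g has sum 6, which forces (4,1) = 1.
Cage a has product 48, leaving (4,2) = 4.
The 4 cells of cage a must have product 48; hence (4,3) = 3.
Column 1 now contains 1, leaving (1,1) = 4.
4 is placed in column 2, leaving (1,2) = 1.
4 is placed in column 4, leaving (1,4) = 3.
Completed grid: 4 1 2 3 / 3 2 1 4 / 2 3 4 1 / 1 4 3 2.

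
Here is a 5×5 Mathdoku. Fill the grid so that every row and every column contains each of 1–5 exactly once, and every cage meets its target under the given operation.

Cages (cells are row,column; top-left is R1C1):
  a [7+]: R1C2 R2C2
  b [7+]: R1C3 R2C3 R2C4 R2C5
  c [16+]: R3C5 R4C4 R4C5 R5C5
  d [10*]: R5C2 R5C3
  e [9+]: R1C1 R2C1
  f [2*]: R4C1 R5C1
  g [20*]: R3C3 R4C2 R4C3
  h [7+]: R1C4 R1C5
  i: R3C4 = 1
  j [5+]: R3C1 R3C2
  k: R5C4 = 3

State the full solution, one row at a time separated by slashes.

Cage b has sum 7, leaving R1C3 = 1.
I is a freebie, which forces R3C4 = 1.
Cage k is a single given cell, leaving R5C4 = 3.
Cage b has sum 7, which forces R2C3 = 3.
Column 4 already has 3, so R2C4 = 2.
Cage b has sum 7; hence R2C5 = 1.
The only place for 3 in row 4 is R4C5.
Cage h needs two cells with sum 7, so R1C4 = 5.
3 is placed in column 5, which forces R1C5 = 2.
The 4 cells of cage c must have sum 16; hence R4C4 = 4.
Row 1 already has 5; hence R1C1 = 4.
2 is placed in row 1, leaving R1C2 = 3.
Cage e needs two cells with sum 9; hence R2C1 = 5.
The two cells of cage a must have sum 7, so R2C2 = 4.
Column 2 now contains 3; hence R3C2 = 2.
Row 3 already has 2; hence R3C3 = 4.
4 is placed in row 3, so R3C5 = 5.
Column 2 now contains 2, leaving R4C2 = 1.
Row 4 now contains 4, leaving R4C3 = 5.
Column 2 now contains 2; hence R5C2 = 5.
Column 3 already has 5, which forces R5C3 = 2.
5 is placed in column 5, which forces R5C5 = 4.
Row 3 already has 2, leaving R3C1 = 3.
Row 4 now contains 1; hence R4C1 = 2.
2 is placed in row 5; hence R5C1 = 1.

4 3 1 5 2 / 5 4 3 2 1 / 3 2 4 1 5 / 2 1 5 4 3 / 1 5 2 3 4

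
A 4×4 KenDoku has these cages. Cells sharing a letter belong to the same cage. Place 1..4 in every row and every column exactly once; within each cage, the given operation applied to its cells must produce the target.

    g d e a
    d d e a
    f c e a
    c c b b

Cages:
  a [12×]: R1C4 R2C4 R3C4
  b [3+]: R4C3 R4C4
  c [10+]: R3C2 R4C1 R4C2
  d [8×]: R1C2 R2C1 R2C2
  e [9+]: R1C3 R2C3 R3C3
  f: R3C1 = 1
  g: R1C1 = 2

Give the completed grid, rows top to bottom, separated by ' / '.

Cage g is given, which forces R1C1 = 2.
F is a freebie, leaving R3C1 = 1.
Cage d has product 8; hence R1C2 = 1.
1 is placed in column 1, leaving R2C1 = 4.
The 3 cells of cage d must have product 8, so R2C2 = 2.
Row 2 now contains 2, leaving R2C3 = 3.
Row 2 already has 3, leaving R2C4 = 1.
Column 1 already has 4, so R4C1 = 3.
Column 2 now contains 2; hence R4C2 = 4.
1 is placed in column 4, which forces R4C4 = 2.
Column 3 now contains 3, leaving R1C3 = 4.
4 is placed in row 1, so R1C4 = 3.
Column 2 now contains 4, so R3C2 = 3.
Cage e needs sum 9, so R3C3 = 2.
Column 4 already has 3, leaving R3C4 = 4.
2 is placed in row 4, so R4C3 = 1.

2 1 4 3 / 4 2 3 1 / 1 3 2 4 / 3 4 1 2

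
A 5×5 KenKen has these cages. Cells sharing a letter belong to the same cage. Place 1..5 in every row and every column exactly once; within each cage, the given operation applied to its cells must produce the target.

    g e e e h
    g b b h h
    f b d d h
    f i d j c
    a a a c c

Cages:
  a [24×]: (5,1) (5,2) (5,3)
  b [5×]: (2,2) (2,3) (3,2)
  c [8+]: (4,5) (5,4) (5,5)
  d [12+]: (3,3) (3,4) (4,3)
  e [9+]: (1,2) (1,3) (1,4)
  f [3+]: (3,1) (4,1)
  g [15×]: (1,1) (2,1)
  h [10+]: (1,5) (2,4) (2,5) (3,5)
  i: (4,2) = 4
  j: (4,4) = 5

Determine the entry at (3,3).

The 3 cells of cage b must have product 5, which forces (2,2) = 5.
The 3 cells of cage b must have product 5, so (2,3) = 1.
Cage b has product 5; hence (3,2) = 1.
Cage i is a single given cell, so (4,2) = 4.
J is a freebie, leaving (4,4) = 5.
Cage g's pair has product 15, which forces (1,1) = 5.
The 4 cells of cage h must have sum 10; hence (1,5) = 1.
Row 2 already has 5; hence (2,1) = 3.
Row 3 already has 1, leaving (3,1) = 2.
Cage d needs sum 12, leaving (3,3) = 5.
The 3 cells of cage d must have sum 12, leaving (3,4) = 4.
4 is placed in row 3; hence (3,5) = 3.
The two cells of cage f must have sum 3, so (4,1) = 1.
5 is placed in row 4, which forces (4,3) = 3.
Column 5 now contains 3, so (4,5) = 2.
2 is placed in column 1; hence (5,1) = 4.
Row 5 now contains 4, which forces (5,3) = 2.
Row 5 now contains 4, so (5,5) = 5.
Column 3 already has 2, which forces (1,3) = 4.
Column 4 now contains 4; hence (2,4) = 2.
Column 5 now contains 2, which forces (2,5) = 4.
Row 5 already has 2, which forces (5,2) = 3.
Cage c has sum 8, which forces (5,4) = 1.
3 is placed in column 2, which forces (1,2) = 2.
Column 4 already has 2, leaving (1,4) = 3.
The full grid is 5 2 4 3 1 / 3 5 1 2 4 / 2 1 5 4 3 / 1 4 3 5 2 / 4 3 2 1 5.

5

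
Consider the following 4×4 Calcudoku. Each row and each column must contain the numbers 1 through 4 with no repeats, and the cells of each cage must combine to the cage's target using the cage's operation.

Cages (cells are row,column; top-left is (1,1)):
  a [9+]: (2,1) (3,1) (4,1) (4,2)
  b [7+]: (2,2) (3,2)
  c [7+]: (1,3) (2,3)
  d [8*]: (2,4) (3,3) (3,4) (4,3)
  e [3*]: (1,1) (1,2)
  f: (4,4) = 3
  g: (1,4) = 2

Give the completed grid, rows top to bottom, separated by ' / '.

Cage g is a single given cell, so (1,4) = 2.
Cage f is given, so (4,4) = 3.
Row 1 needs a 4, and only (1,3) is open for it.
Column 3 already has 4, leaving (2,3) = 3.
Row 2 now contains 3, leaving (2,2) = 4.
Row 2 already has 4, which forces (2,4) = 1.
The two cells of cage b must have sum 7; hence (3,2) = 3.
Column 4 already has 1, leaving (3,4) = 4.
The two cells of cage e must have product 3, which forces (1,1) = 3.
Column 2 now contains 3, leaving (1,2) = 1.
Row 2 now contains 1, so (2,1) = 2.
The 4 cells of cage a must have sum 9, which forces (3,1) = 1.
Row 3 already has 1; hence (3,3) = 2.
Cage a has sum 9, so (4,1) = 4.
Cage a has sum 9; hence (4,2) = 2.
2 is placed in column 3; hence (4,3) = 1.

3 1 4 2 / 2 4 3 1 / 1 3 2 4 / 4 2 1 3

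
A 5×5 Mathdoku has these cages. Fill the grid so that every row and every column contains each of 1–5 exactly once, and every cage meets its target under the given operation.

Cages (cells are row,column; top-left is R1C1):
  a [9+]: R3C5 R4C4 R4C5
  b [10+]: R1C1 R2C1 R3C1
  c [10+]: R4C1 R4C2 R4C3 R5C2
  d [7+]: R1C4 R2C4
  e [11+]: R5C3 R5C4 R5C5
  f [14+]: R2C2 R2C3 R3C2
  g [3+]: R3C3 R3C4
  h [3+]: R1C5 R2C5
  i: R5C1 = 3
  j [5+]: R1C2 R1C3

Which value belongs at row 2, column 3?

5

Cage f has sum 14, leaving R2C2 = 4.
The 3 cells of cage f must have sum 14; hence R2C3 = 5.
Cage f needs sum 14, which forces R3C2 = 5.
Cage i is given, which forces R5C1 = 3.
Cage b has sum 10; hence R1C1 = 5.
Row 1 already has 5, leaving R1C4 = 4.
Cage b has sum 10; hence R2C1 = 1.
Row 2 already has 1, so R2C5 = 2.
Cage b has sum 10, which forces R3C1 = 4.
Column 1 now contains 4; hence R4C1 = 2.
Column 5 already has 2, leaving R1C5 = 1.
Row 2 now contains 2, so R2C4 = 3.
1 is placed in column 5, leaving R3C5 = 3.
Cage c needs sum 10, leaving R4C2 = 3.
The 4 cells of cage c must have sum 10, leaving R4C3 = 4.
Column 5 now contains 3, so R4C5 = 5.
Cage c needs sum 10, leaving R5C2 = 1.
4 is placed in column 3, so R5C3 = 2.
Row 5 now contains 2; hence R5C4 = 5.
Column 5 now contains 5, leaving R5C5 = 4.
Column 2 now contains 3, which forces R1C2 = 2.
2 is placed in column 3, leaving R1C3 = 3.
2 is placed in column 3, so R3C3 = 1.
Cage g needs two cells with sum 3, so R3C4 = 2.
5 is placed in row 4; hence R4C4 = 1.
Completed grid: 5 2 3 4 1 / 1 4 5 3 2 / 4 5 1 2 3 / 2 3 4 1 5 / 3 1 2 5 4.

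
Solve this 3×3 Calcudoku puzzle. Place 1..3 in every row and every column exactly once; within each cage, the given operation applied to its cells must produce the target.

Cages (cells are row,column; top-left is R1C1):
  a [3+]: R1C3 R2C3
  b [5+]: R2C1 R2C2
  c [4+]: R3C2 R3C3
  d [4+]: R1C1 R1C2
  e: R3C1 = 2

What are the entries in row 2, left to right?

E is a freebie; hence R3C1 = 2.
Column 1 already has 2; hence R2C1 = 3.
Cage b needs two cells with sum 5, leaving R2C2 = 2.
Row 2 now contains 2; hence R2C3 = 1.
1 is placed in column 3, leaving R3C3 = 3.
Column 1 now contains 3, so R1C1 = 1.
Cage d's pair has sum 4, which forces R1C2 = 3.
1 is placed in column 3, leaving R1C3 = 2.
3 is placed in row 3; hence R3C2 = 1.
Filled in: 1 3 2 / 3 2 1 / 2 1 3.

3 2 1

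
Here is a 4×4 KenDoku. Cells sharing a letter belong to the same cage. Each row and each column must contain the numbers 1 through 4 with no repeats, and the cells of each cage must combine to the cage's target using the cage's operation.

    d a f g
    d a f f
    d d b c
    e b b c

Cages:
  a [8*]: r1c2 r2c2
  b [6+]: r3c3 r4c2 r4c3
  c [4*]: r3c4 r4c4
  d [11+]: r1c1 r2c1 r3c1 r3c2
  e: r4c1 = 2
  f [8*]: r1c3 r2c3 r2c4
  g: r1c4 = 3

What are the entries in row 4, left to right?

Cage g is a single given cell, leaving r1c4 = 3.
Cage e is a single given cell; hence r4c1 = 2.
Cage d has sum 11; hence r2c1 = 3.
The 4 cells of cage d must have sum 11; hence r3c2 = 3.
Column 2 now contains 3; hence r4c2 = 1.
Row 4 now contains 1, leaving r4c4 = 4.
Cage b needs sum 6, which forces r3c3 = 2.
Column 4 already has 4; hence r3c4 = 1.
Row 4 already has 4, which forces r4c3 = 3.
Cage d has sum 11, so r1c1 = 1.
Row 1 now contains 1, so r1c3 = 4.
Column 3 already has 4, leaving r2c3 = 1.
Column 4 now contains 1; hence r2c4 = 2.
Row 3 now contains 1, so r3c1 = 4.
Row 1 now contains 4; hence r1c2 = 2.
Row 2 now contains 2; hence r2c2 = 4.
Filled in: 1 2 4 3 / 3 4 1 2 / 4 3 2 1 / 2 1 3 4.

2 1 3 4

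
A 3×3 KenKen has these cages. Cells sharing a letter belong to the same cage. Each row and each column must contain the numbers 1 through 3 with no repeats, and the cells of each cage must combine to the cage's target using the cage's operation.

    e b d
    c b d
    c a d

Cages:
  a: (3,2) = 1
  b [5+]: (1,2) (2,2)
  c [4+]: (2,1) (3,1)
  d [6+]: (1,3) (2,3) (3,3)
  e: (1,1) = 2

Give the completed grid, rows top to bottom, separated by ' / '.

2 3 1 / 1 2 3 / 3 1 2

Cage e is a single given cell, which forces (1,1) = 2.
2 is placed in row 1, which forces (1,2) = 3.
3 is placed in row 1; hence (1,3) = 1.
3 is placed in column 2; hence (2,2) = 2.
Row 2 already has 2, which forces (2,3) = 3.
A is a freebie, which forces (3,2) = 1.
Column 3 already has 3, which forces (3,3) = 2.
Row 2 now contains 3; hence (2,1) = 1.
Row 3 now contains 1; hence (3,1) = 3.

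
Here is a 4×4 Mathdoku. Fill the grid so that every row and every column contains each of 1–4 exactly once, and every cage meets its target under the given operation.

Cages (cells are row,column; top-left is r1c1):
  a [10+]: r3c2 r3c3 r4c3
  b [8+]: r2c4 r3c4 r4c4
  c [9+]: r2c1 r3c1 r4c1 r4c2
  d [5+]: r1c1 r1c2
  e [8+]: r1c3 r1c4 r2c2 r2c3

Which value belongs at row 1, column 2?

The only place for 2 in column 4 is r1c4.
In row 1, 3 can only go at r1c3, so r1c3 = 3.
The 3 cells of cage a must have sum 10, leaving r3c2 = 4.
Cage a needs sum 10, which forces r3c3 = 2.
3 is placed in column 3, leaving r4c3 = 4.
The two cells of cage d must have sum 5; hence r1c1 = 4.
Column 2 now contains 4, leaving r1c2 = 1.
Cage e needs sum 8, so r2c2 = 2.
Column 3 already has 2, so r2c3 = 1.
Cage b has sum 8, which forces r2c4 = 4.
1 is placed in column 2, leaving r4c2 = 3.
Row 4 already has 3, leaving r4c4 = 1.
Row 2 already has 1, leaving r2c1 = 3.
The 4 cells of cage c must have sum 9, leaving r3c1 = 1.
Column 4 now contains 1, so r3c4 = 3.
Row 4 already has 1; hence r4c1 = 2.
Filled in: 4 1 3 2 / 3 2 1 4 / 1 4 2 3 / 2 3 4 1.

1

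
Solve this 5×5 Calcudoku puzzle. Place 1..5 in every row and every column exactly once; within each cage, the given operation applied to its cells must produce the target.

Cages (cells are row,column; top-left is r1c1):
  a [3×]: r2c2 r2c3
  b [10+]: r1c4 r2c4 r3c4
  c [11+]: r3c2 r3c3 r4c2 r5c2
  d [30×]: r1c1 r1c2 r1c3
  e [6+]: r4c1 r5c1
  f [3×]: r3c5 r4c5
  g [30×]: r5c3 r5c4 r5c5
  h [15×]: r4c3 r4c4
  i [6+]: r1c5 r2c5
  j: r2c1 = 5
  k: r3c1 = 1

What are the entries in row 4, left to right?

2 4 5 3 1

J is a freebie, leaving r2c1 = 5.
Cage k is given; hence r3c1 = 1.
1 is placed in row 3; hence r3c5 = 3.
Column 5 now contains 3, so r4c5 = 1.
The only place for 1 in row 1 is r1c4.
The 3 cells of cage b must have sum 10, which forces r2c4 = 4.
Row 2 already has 4, leaving r2c5 = 2.
Cage b has sum 10, so r3c4 = 5.
Column 4 already has 5, which forces r4c4 = 3.
Column 4 already has 3; hence r5c4 = 2.
Column 5 already has 2, leaving r5c5 = 5.
Column 5 already has 2, leaving r1c5 = 4.
Cage e needs two cells with sum 6; hence r4c1 = 2.
Row 4 already has 2; hence r4c2 = 4.
3 is placed in row 4; hence r4c3 = 5.
Row 5 now contains 2, which forces r5c1 = 4.
Row 5 now contains 5, so r5c3 = 3.
Column 1 now contains 2, so r1c1 = 3.
Cage d has product 30, so r1c2 = 5.
Column 3 already has 3, so r1c3 = 2.
The two cells of cage a must have product 3, leaving r2c2 = 3.
Column 3 already has 3, so r2c3 = 1.
Column 2 already has 4, leaving r3c2 = 2.
The 4 cells of cage c must have sum 11; hence r3c3 = 4.
Row 5 already has 3, leaving r5c2 = 1.
Filled in: 3 5 2 1 4 / 5 3 1 4 2 / 1 2 4 5 3 / 2 4 5 3 1 / 4 1 3 2 5.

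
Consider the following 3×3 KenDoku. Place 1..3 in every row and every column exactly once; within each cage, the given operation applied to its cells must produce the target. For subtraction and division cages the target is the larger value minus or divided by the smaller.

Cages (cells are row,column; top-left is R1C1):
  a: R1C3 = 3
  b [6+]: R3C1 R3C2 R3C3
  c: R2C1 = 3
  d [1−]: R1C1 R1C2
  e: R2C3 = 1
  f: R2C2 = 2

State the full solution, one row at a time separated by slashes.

2 1 3 / 3 2 1 / 1 3 2

A is a freebie, which forces R1C3 = 3.
Cage c is a single given cell, so R2C1 = 3.
F is a freebie; hence R2C2 = 2.
Cage e is given, so R2C3 = 1.
Column 3 now contains 1, which forces R3C3 = 2.
Cage d's pair has difference 1, which forces R1C1 = 2.
Column 2 already has 2, so R1C2 = 1.
Row 3 now contains 2, so R3C1 = 1.
Cage b has sum 6, leaving R3C2 = 3.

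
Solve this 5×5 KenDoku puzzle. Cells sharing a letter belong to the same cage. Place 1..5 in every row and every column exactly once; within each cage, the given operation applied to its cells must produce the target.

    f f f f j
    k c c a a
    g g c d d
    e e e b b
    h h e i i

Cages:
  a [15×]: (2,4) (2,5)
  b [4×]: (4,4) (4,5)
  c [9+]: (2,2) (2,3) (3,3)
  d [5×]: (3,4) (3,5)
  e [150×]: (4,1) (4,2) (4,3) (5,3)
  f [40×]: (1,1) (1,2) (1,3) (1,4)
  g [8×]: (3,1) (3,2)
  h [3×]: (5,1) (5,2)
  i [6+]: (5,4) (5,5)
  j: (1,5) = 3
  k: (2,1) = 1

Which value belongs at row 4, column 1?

5

Cage j is a single given cell, which forces (1,5) = 3.
Cage k is given, so (2,1) = 1.
3 is placed in column 5, leaving (2,5) = 5.
Column 5 already has 5, leaving (3,5) = 1.
Column 5 now contains 1, leaving (4,5) = 4.
Column 1 already has 1, so (5,1) = 3.
Row 5 already has 3; hence (5,2) = 1.
Cage e has product 150, which forces (5,3) = 5.
Column 5 already has 4, so (5,5) = 2.
5 is placed in row 2, leaving (2,4) = 3.
Row 3 now contains 1, which forces (3,4) = 5.
Row 4 now contains 4; hence (4,4) = 1.
Row 5 already has 2, so (5,4) = 4.
The 4 cells of cage f must have product 40; hence (1,3) = 1.
Column 4 already has 4, which forces (1,4) = 2.
Cage c has sum 9, leaving (3,3) = 3.
Column 3 already has 3; hence (4,3) = 2.
Cage c needs sum 9; hence (2,2) = 2.
2 is placed in column 3, leaving (2,3) = 4.
2 is placed in column 2, leaving (3,2) = 4.
2 is placed in row 4, so (4,1) = 5.
Cage e needs product 150; hence (4,2) = 3.
5 is placed in column 1, which forces (1,1) = 4.
4 is placed in column 2, leaving (1,2) = 5.
Row 3 already has 4, so (3,1) = 2.
The full grid is 4 5 1 2 3 / 1 2 4 3 5 / 2 4 3 5 1 / 5 3 2 1 4 / 3 1 5 4 2.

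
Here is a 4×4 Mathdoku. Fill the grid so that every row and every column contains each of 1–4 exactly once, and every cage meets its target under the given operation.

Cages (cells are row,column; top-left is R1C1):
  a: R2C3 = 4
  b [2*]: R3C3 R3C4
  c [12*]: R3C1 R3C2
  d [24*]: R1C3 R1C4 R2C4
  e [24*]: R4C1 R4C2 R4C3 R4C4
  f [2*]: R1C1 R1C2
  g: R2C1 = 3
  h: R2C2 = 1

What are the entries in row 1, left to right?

G is a freebie, which forces R2C1 = 3.
Cage h is given, leaving R2C2 = 1.
Cage a is given, leaving R2C3 = 4.
Row 2 now contains 4, so R2C4 = 2.
Column 1 now contains 3, so R3C1 = 4.
4 is placed in row 3; hence R3C2 = 3.
Column 4 now contains 2; hence R3C4 = 1.
Cage f's pair has product 2, so R1C1 = 1.
Column 2 now contains 1, which forces R1C2 = 2.
Cage d needs product 24, leaving R1C3 = 3.
Cage d needs product 24, leaving R1C4 = 4.
Row 3 already has 1, so R3C3 = 2.
Column 1 now contains 1; hence R4C1 = 2.
Column 2 now contains 2, which forces R4C2 = 4.
Column 3 already has 2; hence R4C3 = 1.
4 is placed in column 4, which forces R4C4 = 3.
Filled in: 1 2 3 4 / 3 1 4 2 / 4 3 2 1 / 2 4 1 3.

1 2 3 4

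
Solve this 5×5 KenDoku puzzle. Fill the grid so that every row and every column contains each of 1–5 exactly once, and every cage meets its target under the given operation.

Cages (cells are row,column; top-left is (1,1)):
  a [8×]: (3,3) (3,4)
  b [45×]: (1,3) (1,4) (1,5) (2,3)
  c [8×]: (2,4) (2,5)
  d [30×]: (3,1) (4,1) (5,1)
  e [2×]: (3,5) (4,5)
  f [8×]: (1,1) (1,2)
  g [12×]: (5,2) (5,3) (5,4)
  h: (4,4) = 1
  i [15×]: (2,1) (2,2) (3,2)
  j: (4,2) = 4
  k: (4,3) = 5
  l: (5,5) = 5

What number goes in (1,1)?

The 4 cells of cage b must have product 45; hence (2,3) = 3.
Cage j is a single given cell, so (4,2) = 4.
K is a freebie, leaving (4,3) = 5.
Cage h is a single given cell, which forces (4,4) = 1.
1 is placed in row 4; hence (4,5) = 2.
Cage l is a single given cell; hence (5,5) = 5.
Cage f's pair has product 8, leaving (1,1) = 4.
Column 2 already has 4, which forces (1,2) = 2.
Column 3 now contains 5, leaving (1,3) = 1.
The 4 cells of cage b must have product 45; hence (1,4) = 5.
The 4 cells of cage b must have product 45, leaving (1,5) = 3.
The two cells of cage c must have product 8, leaving (2,4) = 2.
Column 5 already has 2, so (2,5) = 4.
Cage d has product 30, so (3,1) = 5.
Cage i needs product 15, which forces (3,2) = 3.
2 is placed in column 4, so (3,4) = 4.
Column 5 already has 2, so (3,5) = 1.
Row 4 already has 2, so (4,1) = 3.
Cage d needs product 30; hence (5,1) = 2.
Column 2 now contains 3; hence (5,2) = 1.
Column 3 now contains 1; hence (5,3) = 4.
Column 4 already has 4, leaving (5,4) = 3.
5 is placed in column 1, so (2,1) = 1.
1 is placed in column 2; hence (2,2) = 5.
Row 3 already has 4, so (3,3) = 2.
Completed grid: 4 2 1 5 3 / 1 5 3 2 4 / 5 3 2 4 1 / 3 4 5 1 2 / 2 1 4 3 5.

4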